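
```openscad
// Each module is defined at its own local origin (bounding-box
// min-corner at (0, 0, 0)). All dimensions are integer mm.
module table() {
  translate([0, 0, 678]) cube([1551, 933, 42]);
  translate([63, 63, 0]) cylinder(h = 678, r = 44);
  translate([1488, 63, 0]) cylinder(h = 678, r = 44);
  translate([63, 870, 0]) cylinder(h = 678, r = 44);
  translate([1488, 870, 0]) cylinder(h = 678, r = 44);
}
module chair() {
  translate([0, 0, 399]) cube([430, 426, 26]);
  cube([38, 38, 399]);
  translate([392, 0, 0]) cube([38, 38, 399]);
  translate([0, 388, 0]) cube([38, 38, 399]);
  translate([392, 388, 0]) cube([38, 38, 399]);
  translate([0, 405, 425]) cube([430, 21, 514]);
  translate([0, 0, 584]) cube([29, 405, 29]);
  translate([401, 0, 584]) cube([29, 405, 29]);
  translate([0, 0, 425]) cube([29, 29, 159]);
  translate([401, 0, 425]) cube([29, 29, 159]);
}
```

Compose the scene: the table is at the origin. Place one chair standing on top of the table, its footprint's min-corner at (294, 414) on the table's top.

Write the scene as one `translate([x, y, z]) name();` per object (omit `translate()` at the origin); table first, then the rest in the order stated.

table();
translate([294, 414, 720]) chair();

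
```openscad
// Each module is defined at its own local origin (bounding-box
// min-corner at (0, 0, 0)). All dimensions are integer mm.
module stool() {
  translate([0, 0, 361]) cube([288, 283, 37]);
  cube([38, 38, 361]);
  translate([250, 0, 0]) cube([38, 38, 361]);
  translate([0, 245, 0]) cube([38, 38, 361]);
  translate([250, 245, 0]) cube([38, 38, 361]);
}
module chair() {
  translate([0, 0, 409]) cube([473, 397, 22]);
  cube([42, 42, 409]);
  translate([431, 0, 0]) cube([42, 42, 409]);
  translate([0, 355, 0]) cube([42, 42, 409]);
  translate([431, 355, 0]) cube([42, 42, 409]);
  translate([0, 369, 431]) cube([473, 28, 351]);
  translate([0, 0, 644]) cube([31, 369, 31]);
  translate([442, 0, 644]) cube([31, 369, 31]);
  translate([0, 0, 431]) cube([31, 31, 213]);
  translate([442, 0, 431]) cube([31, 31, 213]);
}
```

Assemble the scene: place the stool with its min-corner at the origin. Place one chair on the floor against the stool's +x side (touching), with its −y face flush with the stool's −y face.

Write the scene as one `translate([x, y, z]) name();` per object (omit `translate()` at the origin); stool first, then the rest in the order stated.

stool();
translate([288, 0, 0]) chair();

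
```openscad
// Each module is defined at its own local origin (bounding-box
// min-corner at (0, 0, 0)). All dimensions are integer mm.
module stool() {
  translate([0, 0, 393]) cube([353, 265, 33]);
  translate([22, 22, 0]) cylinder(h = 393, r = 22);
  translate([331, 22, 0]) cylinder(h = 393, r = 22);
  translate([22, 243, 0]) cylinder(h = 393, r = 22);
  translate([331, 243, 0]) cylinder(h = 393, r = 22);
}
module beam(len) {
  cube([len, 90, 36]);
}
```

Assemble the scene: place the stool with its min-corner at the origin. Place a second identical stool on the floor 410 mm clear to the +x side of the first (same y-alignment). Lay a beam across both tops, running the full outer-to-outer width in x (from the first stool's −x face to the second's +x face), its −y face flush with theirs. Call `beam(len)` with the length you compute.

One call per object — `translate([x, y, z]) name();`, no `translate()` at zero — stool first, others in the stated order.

stool();
translate([763, 0, 0]) stool();
translate([0, 0, 426]) beam(1116);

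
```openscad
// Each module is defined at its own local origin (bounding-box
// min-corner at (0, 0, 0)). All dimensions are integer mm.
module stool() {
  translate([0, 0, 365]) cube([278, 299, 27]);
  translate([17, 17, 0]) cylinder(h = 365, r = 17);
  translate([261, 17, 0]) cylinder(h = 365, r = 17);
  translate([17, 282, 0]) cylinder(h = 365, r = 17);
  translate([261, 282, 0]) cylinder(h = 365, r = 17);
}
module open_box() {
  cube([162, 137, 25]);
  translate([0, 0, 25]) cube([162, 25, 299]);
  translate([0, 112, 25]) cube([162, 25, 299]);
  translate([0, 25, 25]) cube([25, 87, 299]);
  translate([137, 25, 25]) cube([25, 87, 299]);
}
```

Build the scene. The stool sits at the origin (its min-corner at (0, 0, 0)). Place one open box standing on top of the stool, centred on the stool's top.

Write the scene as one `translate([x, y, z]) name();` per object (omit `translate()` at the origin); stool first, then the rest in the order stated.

stool();
translate([58, 81, 392]) open_box();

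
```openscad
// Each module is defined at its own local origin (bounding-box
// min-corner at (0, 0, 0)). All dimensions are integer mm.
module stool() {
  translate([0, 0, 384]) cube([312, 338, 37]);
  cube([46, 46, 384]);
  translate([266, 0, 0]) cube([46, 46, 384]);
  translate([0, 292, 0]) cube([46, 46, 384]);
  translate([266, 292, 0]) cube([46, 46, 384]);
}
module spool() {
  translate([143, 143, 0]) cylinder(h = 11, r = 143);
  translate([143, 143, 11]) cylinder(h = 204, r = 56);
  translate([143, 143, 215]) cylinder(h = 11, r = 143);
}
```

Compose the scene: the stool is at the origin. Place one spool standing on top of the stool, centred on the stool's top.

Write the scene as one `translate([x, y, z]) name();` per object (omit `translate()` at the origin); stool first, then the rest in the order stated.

stool();
translate([13, 26, 421]) spool();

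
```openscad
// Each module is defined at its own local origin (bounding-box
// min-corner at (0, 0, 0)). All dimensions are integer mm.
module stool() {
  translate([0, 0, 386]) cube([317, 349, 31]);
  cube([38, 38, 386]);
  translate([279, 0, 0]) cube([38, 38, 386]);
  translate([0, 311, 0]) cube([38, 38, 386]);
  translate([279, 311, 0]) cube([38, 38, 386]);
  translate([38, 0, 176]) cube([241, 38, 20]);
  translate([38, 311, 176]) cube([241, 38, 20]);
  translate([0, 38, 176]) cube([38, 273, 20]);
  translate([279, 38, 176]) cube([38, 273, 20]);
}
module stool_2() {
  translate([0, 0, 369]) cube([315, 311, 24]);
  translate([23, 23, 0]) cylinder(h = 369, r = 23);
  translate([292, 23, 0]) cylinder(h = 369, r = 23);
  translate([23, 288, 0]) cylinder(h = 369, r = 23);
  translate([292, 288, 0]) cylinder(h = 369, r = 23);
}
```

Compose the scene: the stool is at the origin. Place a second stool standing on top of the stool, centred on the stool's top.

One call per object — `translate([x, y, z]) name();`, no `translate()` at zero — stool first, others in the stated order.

stool();
translate([1, 19, 417]) stool_2();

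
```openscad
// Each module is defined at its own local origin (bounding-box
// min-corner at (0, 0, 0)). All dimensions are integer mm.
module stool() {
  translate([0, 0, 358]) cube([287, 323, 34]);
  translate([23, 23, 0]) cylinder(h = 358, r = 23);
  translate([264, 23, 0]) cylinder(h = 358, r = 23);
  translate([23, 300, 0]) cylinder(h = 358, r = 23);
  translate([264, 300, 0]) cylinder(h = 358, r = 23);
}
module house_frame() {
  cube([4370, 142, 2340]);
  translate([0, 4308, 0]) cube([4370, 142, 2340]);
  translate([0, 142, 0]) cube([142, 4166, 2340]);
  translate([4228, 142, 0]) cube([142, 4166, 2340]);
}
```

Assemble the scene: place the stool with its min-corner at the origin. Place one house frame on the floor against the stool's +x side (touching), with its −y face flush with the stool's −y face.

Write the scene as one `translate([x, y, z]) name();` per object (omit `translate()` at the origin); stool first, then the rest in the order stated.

stool();
translate([287, 0, 0]) house_frame();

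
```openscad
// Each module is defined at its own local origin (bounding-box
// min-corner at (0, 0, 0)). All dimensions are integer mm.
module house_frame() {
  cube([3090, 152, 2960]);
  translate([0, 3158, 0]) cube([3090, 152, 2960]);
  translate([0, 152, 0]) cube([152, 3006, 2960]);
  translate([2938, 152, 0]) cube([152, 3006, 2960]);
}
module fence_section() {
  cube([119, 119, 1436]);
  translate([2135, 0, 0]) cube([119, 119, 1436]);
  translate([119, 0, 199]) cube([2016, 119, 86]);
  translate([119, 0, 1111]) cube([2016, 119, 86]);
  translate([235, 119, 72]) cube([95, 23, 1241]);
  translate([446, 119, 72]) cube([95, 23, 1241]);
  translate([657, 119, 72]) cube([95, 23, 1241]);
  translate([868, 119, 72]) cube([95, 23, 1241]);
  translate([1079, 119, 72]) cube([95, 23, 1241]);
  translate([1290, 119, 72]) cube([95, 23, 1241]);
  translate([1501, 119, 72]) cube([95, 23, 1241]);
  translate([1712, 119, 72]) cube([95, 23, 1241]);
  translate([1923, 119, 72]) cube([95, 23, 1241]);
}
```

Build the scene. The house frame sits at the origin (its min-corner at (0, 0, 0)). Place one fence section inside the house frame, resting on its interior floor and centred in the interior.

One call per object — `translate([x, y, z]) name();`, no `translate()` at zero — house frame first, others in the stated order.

house_frame();
translate([418, 1584, 0]) fence_section();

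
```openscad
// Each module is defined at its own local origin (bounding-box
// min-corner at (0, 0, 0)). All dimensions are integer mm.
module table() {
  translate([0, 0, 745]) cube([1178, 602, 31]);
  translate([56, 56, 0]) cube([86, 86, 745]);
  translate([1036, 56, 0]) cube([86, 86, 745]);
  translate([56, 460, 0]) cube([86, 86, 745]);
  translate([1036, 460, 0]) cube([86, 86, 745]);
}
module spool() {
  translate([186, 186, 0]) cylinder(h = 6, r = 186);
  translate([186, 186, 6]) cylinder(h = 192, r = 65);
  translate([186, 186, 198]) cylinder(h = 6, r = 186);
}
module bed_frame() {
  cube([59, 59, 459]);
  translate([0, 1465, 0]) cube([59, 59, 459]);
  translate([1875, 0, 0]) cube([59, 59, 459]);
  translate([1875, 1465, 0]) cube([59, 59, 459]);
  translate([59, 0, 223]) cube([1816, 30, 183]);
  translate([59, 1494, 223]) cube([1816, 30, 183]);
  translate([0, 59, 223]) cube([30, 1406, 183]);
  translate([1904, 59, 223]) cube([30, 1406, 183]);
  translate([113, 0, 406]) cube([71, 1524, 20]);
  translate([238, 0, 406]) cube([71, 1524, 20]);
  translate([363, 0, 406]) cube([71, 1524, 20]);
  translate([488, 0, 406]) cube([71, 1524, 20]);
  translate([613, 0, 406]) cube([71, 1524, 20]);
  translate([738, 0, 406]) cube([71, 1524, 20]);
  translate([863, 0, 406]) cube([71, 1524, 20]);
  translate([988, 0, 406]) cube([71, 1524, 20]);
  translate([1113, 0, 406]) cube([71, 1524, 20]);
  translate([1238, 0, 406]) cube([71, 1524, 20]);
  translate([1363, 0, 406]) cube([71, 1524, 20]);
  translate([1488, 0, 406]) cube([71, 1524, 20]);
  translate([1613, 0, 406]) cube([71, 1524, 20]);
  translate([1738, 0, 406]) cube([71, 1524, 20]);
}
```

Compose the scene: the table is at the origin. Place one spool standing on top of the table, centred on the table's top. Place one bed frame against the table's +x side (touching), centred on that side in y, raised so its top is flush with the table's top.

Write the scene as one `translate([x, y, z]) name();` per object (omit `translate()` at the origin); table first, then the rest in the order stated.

table();
translate([403, 115, 776]) spool();
translate([1178, -461, 317]) bed_frame();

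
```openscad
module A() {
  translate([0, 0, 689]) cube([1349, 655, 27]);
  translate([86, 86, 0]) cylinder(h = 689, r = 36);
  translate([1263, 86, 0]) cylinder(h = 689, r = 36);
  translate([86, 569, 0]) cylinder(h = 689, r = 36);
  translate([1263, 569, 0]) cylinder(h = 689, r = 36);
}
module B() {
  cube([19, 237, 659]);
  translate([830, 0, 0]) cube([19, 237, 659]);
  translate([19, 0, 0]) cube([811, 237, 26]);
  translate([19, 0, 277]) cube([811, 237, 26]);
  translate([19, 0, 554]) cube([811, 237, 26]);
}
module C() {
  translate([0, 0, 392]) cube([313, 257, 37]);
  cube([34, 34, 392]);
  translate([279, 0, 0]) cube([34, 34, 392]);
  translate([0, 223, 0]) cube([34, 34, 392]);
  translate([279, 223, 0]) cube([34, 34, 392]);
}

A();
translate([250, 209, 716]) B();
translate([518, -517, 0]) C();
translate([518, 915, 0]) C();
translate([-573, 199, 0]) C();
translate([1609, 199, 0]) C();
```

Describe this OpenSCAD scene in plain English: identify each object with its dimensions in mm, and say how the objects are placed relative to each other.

A is a table: top 1349 mm (x) × 655 mm (y), 27 mm thick, upper face at z = 716 mm, on four round legs of 72 mm diameter, each leg's bounding box inset 50 mm from the nearest pair of top edges, running from z = 0 to the bottom of the top.

B is an open bookshelf. Two side panels, each 19 mm thick, 237 mm deep and 659 mm tall, stand 849 mm apart (outside-to-outside). Between them sit 3 shelves, each 26 mm thick and 237 mm deep, spanning the full gap between the sides. The bottom shelf rests on the floor (its underside at z = 0) and the clear gap between one shelf's top and the next shelf's underside is 251 mm.

C is a four-legged stool. The seat is a 313×257×37 mm slab whose top surface is at z = 429 mm; four square legs, each 34×34 mm in cross-section, run from the floor (z = 0) to the underside of the seat, each flush with a corner of the seat.

The bookshelf is on top of the table, centred. Four stools sit around the table at the −y, +y, −x, +x sides.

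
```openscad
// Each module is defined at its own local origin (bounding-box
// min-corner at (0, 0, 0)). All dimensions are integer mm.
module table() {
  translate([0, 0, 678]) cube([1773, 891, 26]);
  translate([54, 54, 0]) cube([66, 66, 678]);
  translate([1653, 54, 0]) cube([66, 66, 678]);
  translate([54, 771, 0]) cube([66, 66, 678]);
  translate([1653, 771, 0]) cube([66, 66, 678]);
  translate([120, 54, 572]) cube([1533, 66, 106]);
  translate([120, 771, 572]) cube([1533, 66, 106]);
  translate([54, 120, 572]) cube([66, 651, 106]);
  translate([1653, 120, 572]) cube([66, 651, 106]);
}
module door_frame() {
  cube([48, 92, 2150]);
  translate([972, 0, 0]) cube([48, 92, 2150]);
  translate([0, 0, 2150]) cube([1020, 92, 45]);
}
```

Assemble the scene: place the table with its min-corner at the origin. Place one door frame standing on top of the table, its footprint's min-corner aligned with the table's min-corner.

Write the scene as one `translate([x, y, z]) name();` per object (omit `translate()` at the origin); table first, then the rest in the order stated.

table();
translate([0, 0, 704]) door_frame();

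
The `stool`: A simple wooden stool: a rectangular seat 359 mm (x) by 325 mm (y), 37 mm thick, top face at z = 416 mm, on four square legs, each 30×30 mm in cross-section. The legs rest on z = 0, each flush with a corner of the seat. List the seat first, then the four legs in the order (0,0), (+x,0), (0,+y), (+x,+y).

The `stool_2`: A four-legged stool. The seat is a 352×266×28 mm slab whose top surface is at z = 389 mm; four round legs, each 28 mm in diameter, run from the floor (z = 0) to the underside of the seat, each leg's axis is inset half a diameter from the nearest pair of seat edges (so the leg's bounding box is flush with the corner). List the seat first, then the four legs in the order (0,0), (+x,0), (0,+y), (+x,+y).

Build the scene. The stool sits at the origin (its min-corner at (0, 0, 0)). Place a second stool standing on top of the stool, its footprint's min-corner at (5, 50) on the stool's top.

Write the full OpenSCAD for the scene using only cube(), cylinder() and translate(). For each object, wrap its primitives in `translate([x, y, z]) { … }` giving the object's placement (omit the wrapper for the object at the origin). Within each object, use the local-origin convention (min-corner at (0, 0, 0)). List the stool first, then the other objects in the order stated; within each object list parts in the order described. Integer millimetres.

translate([0, 0, 379]) cube([359, 325, 37]);
cube([30, 30, 379]);
translate([329, 0, 0]) cube([30, 30, 379]);
translate([0, 295, 0]) cube([30, 30, 379]);
translate([329, 295, 0]) cube([30, 30, 379]);
translate([5, 50, 416]) {
  translate([0, 0, 361]) cube([352, 266, 28]);
  translate([14, 14, 0]) cylinder(h = 361, r = 14);
  translate([338, 14, 0]) cylinder(h = 361, r = 14);
  translate([14, 252, 0]) cylinder(h = 361, r = 14);
  translate([338, 252, 0]) cylinder(h = 361, r = 14);
}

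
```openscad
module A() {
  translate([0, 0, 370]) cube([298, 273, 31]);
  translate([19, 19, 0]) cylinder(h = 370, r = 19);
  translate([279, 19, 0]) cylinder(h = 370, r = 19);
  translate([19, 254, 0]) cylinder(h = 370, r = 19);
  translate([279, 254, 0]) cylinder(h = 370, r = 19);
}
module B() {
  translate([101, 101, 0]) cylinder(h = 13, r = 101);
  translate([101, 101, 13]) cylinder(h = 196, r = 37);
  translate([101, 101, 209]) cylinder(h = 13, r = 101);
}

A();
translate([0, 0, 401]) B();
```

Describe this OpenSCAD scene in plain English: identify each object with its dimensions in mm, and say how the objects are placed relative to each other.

A is a four-legged stool. The seat is 298×273 mm, 31 mm thick, top at z = 401 mm. It stands on four round legs, each 38 mm in diameter, from z = 0 to the seat underside, each leg's axis is inset half a diameter from the nearest pair of seat edges (so the leg's bounding box is flush with the corner).

B is a spool: two coaxial disc flanges of radius 101 mm and thickness 13 mm, joined by a core cylinder of radius 37 mm and height 196 mm. The lower flange rests on z = 0 and the three cylinders share a vertical axis.

The spool is on top of the stool.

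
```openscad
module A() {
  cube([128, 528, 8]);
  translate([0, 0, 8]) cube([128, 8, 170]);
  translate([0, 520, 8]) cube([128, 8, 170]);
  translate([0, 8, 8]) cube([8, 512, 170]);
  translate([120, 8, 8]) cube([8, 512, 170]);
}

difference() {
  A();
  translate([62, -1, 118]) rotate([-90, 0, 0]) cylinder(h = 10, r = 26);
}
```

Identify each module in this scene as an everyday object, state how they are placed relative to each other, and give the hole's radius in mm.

A is an open box. The open box has a circular hole through its front wall. The hole's radius is 26 mm.

The subtracted cylinder has r = 26 mm.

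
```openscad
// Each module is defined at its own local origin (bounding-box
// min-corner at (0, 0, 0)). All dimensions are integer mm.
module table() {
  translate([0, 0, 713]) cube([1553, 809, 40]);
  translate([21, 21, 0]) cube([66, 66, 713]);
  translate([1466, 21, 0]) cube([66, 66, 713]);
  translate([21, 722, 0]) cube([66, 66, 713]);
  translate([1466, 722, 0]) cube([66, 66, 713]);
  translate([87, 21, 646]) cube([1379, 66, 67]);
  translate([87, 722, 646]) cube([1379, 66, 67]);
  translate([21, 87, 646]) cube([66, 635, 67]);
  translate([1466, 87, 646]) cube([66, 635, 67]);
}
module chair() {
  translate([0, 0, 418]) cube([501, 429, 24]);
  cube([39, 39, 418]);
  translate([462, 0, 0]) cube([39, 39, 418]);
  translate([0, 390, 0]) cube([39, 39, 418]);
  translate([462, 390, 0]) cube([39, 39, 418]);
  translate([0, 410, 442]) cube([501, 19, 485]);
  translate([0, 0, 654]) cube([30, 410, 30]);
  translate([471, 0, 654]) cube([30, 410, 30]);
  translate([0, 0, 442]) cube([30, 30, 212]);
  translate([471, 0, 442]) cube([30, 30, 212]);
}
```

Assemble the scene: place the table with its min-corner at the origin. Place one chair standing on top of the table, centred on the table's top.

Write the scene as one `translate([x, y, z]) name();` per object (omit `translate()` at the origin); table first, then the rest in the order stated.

table();
translate([526, 190, 753]) chair();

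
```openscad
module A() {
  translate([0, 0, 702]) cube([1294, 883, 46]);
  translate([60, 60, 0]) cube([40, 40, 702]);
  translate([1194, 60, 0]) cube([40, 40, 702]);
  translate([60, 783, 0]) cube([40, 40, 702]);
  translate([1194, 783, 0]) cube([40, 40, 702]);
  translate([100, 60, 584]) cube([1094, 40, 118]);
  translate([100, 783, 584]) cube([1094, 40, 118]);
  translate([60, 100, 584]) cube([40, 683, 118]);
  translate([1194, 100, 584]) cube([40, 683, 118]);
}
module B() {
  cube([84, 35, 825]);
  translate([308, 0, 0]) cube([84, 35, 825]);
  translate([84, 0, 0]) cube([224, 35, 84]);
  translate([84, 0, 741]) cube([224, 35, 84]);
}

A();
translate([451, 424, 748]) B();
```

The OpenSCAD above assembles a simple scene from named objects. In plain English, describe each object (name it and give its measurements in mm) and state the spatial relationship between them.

A is a table: top 1294 mm (x) × 883 mm (y), 46 mm thick, upper face at z = 748 mm, on four 40×40 mm square legs, each inset 60 mm from the nearest pair of top edges, running from z = 0 to the bottom of the top. Four apron rails, 40 mm thick and 118 mm tall, run between adjacent legs with their top edges flush with the underside of the top and their outer faces flush with the legs' outer faces.

B is a picture frame with a 224×657 mm rectangular opening (x by z) and a uniform 84 mm border on every side. Frame depth is 35 mm along y. It is built from two vertical stiles running the full outside height and two horizontal rails spanning the gap between the stiles.

The picture frame is on top of the table, centred.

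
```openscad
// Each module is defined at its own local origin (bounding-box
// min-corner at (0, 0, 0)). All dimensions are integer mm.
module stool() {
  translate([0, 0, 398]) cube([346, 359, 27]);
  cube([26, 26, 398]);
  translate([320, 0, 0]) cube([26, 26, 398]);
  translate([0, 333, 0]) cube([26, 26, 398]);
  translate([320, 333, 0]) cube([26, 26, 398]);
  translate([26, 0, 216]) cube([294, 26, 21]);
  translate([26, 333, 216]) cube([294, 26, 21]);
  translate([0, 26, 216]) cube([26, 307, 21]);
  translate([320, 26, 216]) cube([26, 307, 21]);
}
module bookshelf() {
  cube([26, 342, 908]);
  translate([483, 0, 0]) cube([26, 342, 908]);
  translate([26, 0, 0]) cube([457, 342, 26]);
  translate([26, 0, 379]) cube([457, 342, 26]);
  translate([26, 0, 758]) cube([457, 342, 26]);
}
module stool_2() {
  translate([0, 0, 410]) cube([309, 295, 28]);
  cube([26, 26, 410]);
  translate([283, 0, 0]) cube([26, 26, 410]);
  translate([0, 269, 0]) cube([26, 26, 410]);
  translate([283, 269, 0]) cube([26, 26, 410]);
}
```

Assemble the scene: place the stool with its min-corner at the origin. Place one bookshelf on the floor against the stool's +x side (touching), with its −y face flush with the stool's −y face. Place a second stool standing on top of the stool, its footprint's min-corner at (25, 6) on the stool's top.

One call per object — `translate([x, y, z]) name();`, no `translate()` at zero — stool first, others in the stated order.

stool();
translate([346, 0, 0]) bookshelf();
translate([25, 6, 425]) stool_2();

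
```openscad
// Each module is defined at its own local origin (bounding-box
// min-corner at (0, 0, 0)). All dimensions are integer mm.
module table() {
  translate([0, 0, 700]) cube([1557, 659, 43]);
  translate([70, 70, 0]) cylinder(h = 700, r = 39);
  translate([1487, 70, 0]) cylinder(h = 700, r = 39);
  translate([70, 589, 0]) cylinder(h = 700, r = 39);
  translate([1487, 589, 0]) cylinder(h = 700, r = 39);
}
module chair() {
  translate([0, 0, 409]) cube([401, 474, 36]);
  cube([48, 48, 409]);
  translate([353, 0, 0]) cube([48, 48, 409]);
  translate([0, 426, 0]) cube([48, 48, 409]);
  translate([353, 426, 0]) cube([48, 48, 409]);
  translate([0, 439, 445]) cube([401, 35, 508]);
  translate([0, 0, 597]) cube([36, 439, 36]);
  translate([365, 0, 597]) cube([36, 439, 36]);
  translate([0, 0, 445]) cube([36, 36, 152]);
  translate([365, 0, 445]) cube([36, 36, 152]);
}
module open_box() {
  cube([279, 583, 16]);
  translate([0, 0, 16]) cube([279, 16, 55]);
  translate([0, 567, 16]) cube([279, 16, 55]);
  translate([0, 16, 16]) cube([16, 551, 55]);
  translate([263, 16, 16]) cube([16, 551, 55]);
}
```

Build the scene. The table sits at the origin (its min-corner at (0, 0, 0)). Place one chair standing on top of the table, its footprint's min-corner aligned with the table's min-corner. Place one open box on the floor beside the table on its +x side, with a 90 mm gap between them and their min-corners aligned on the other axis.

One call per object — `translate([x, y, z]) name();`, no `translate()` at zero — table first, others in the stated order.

table();
translate([0, 0, 743]) chair();
translate([1647, 0, 0]) open_box();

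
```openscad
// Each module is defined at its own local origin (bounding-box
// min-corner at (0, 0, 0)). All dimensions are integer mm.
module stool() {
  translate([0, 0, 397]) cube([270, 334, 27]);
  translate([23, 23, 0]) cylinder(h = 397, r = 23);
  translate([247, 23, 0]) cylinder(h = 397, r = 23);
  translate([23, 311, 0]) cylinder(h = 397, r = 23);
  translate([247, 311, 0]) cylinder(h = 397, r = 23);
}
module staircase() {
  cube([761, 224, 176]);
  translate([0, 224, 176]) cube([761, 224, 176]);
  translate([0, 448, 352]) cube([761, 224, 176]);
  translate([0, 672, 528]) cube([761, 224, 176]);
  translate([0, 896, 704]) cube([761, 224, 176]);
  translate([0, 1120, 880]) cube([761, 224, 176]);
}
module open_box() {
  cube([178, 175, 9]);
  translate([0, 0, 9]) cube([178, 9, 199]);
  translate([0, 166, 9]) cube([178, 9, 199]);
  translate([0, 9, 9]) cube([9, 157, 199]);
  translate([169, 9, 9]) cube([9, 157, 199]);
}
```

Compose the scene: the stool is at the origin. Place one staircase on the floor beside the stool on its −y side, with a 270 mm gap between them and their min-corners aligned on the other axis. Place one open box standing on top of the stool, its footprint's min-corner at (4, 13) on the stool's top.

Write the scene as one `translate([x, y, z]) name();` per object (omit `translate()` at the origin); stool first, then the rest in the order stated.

stool();
translate([0, -1614, 0]) staircase();
translate([4, 13, 424]) open_box();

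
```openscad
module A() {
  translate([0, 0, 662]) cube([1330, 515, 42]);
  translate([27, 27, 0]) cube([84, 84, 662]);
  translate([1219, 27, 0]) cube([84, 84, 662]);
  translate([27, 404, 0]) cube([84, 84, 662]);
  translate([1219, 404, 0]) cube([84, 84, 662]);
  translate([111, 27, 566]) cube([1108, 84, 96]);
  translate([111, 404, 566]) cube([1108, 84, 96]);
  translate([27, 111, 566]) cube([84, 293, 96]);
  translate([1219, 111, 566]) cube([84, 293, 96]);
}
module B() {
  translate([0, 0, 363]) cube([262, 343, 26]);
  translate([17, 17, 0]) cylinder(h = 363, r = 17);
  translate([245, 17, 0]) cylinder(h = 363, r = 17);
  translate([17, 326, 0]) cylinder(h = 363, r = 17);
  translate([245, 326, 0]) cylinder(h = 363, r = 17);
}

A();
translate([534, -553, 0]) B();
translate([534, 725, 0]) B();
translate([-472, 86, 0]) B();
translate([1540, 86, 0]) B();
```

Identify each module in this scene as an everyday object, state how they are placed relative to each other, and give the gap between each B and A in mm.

A is a table. B is a stool. Four stools sit around the table at the −y, +y, −x, +x sides. The gap between each stool and the table is 210 mm.

Each stool's nearest face is 210 mm from the table's bounding box.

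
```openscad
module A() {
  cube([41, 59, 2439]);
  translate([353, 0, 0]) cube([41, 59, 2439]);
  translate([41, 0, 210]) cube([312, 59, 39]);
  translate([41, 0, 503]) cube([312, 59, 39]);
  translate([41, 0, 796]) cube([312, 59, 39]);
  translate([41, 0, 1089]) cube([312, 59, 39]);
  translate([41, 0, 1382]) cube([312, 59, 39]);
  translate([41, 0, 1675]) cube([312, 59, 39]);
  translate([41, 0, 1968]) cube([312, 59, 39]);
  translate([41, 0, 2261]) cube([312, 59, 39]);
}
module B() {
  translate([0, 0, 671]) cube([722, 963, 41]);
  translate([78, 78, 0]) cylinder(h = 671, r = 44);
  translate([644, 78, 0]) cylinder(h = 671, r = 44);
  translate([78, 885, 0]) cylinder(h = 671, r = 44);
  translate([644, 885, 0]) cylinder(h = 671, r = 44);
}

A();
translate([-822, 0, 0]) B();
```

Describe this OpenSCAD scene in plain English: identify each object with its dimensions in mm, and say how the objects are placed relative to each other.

A is a wooden ladder with two side rails of 41×59 mm section and 2439 mm height, set 394 mm apart overall. Between them run 8 rectangular rungs (59 mm deep, 39 mm thick), front faces flush with the rails' −y face. The bottom of the first rung is 210 mm above the floor and each subsequent rung is 293 mm higher than the one below.

B is a table: top 722 mm (x) × 963 mm (y), 41 mm thick, upper face at z = 712 mm, on four round legs of 88 mm diameter, each leg's bounding box inset 34 mm from the nearest pair of top edges, running from z = 0 to the bottom of the top.

The table is on the floor beside the ladder on its −x side.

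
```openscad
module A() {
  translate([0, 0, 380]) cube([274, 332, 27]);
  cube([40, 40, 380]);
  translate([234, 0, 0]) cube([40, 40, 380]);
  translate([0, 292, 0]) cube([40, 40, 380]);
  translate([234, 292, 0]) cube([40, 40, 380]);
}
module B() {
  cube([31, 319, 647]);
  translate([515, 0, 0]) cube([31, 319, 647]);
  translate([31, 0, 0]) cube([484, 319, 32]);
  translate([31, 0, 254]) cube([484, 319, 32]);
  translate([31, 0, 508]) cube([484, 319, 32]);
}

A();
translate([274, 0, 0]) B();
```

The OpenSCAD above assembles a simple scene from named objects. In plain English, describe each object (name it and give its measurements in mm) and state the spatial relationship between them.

A is a four-legged stool. The seat is a 274×332×27 mm slab whose top surface is at z = 407 mm; four square legs, each 40×40 mm in cross-section, run from the floor (z = 0) to the underside of the seat, each flush with a corner of the seat.

B is a bookshelf 546 mm wide overall, 319 mm deep and 647 mm tall. The two sides are 31 mm thick vertical panels. 3 horizontal shelves of 32 mm thickness span between the inner faces of the sides; the lowest shelf sits on the floor and shelves are stacked with a clear vertical gap of 222 mm between each pair.

The bookshelf is against the stool's +x side, with their −y faces flush.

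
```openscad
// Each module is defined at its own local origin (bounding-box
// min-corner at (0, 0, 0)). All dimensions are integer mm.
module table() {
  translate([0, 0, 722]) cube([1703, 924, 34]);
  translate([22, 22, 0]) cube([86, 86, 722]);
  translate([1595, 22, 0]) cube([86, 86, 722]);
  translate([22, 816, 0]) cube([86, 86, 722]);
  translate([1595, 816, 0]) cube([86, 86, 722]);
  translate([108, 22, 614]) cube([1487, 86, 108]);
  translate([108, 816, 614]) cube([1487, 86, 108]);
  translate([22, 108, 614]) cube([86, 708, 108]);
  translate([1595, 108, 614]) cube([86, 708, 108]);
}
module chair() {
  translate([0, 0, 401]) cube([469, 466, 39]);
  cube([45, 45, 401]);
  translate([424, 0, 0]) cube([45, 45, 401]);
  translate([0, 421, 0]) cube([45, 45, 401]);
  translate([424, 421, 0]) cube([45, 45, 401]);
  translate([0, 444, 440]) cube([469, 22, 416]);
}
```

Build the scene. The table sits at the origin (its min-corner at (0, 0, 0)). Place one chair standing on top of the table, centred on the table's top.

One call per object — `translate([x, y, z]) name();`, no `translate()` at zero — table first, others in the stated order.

table();
translate([617, 229, 756]) chair();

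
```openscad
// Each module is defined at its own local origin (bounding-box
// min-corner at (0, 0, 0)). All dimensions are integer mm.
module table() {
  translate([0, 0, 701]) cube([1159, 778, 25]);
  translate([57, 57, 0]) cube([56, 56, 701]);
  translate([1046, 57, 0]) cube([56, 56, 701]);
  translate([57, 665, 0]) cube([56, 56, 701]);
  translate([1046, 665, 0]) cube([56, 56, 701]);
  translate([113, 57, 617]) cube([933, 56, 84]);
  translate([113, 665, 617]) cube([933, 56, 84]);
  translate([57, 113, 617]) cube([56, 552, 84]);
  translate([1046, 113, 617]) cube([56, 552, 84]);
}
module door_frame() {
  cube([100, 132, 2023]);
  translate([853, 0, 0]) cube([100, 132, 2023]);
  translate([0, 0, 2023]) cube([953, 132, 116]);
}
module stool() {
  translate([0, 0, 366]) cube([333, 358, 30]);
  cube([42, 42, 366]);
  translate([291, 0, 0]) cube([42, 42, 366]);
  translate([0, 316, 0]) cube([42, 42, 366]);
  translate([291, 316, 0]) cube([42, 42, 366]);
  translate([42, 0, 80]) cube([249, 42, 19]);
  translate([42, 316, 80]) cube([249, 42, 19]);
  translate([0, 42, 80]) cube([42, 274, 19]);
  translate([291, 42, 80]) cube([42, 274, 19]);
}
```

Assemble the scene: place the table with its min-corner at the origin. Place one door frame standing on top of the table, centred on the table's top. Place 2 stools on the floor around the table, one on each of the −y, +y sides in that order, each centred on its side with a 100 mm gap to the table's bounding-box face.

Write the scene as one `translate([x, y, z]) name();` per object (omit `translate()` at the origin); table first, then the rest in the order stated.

table();
translate([103, 323, 726]) door_frame();
translate([413, -458, 0]) stool();
translate([413, 878, 0]) stool();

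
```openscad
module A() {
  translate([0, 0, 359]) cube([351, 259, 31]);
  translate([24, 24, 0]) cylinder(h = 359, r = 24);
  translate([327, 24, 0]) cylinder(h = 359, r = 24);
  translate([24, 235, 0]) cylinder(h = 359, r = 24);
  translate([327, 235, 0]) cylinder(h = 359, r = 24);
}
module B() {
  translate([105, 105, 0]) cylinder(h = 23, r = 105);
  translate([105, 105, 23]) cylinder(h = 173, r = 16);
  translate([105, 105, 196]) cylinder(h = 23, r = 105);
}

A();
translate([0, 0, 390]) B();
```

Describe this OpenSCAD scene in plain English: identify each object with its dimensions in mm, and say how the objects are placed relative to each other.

A is a four-legged stool. The seat is 351×259 mm, 31 mm thick, top at z = 390 mm. It stands on four round legs, each 48 mm in diameter, from z = 0 to the seat underside, each leg's axis is inset half a diameter from the nearest pair of seat edges (so the leg's bounding box is flush with the corner).

B is a spool: two coaxial disc flanges of radius 105 mm and thickness 23 mm, joined by a core cylinder of radius 16 mm and height 173 mm. The lower flange rests on z = 0 and the three cylinders share a vertical axis.

The spool is on top of the stool.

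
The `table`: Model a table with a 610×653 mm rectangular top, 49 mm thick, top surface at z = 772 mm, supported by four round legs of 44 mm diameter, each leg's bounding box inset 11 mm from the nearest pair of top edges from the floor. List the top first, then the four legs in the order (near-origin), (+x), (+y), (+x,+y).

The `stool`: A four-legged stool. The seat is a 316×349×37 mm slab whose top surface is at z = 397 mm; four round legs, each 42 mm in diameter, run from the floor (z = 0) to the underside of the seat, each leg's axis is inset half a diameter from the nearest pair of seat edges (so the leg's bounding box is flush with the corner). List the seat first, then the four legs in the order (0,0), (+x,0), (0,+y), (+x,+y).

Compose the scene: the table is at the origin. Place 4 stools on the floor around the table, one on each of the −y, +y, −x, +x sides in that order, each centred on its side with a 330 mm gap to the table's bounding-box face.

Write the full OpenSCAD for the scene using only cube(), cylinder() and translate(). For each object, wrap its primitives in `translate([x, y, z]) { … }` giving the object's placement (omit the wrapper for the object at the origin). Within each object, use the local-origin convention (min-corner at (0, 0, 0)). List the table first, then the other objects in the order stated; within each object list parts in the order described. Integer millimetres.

translate([0, 0, 723]) cube([610, 653, 49]);
translate([33, 33, 0]) cylinder(h = 723, r = 22);
translate([577, 33, 0]) cylinder(h = 723, r = 22);
translate([33, 620, 0]) cylinder(h = 723, r = 22);
translate([577, 620, 0]) cylinder(h = 723, r = 22);
translate([147, -679, 0]) {
  translate([0, 0, 360]) cube([316, 349, 37]);
  translate([21, 21, 0]) cylinder(h = 360, r = 21);
  translate([295, 21, 0]) cylinder(h = 360, r = 21);
  translate([21, 328, 0]) cylinder(h = 360, r = 21);
  translate([295, 328, 0]) cylinder(h = 360, r = 21);
}
translate([147, 983, 0]) {
  translate([0, 0, 360]) cube([316, 349, 37]);
  translate([21, 21, 0]) cylinder(h = 360, r = 21);
  translate([295, 21, 0]) cylinder(h = 360, r = 21);
  translate([21, 328, 0]) cylinder(h = 360, r = 21);
  translate([295, 328, 0]) cylinder(h = 360, r = 21);
}
translate([-646, 152, 0]) {
  translate([0, 0, 360]) cube([316, 349, 37]);
  translate([21, 21, 0]) cylinder(h = 360, r = 21);
  translate([295, 21, 0]) cylinder(h = 360, r = 21);
  translate([21, 328, 0]) cylinder(h = 360, r = 21);
  translate([295, 328, 0]) cylinder(h = 360, r = 21);
}
translate([940, 152, 0]) {
  translate([0, 0, 360]) cube([316, 349, 37]);
  translate([21, 21, 0]) cylinder(h = 360, r = 21);
  translate([295, 21, 0]) cylinder(h = 360, r = 21);
  translate([21, 328, 0]) cylinder(h = 360, r = 21);
  translate([295, 328, 0]) cylinder(h = 360, r = 21);
}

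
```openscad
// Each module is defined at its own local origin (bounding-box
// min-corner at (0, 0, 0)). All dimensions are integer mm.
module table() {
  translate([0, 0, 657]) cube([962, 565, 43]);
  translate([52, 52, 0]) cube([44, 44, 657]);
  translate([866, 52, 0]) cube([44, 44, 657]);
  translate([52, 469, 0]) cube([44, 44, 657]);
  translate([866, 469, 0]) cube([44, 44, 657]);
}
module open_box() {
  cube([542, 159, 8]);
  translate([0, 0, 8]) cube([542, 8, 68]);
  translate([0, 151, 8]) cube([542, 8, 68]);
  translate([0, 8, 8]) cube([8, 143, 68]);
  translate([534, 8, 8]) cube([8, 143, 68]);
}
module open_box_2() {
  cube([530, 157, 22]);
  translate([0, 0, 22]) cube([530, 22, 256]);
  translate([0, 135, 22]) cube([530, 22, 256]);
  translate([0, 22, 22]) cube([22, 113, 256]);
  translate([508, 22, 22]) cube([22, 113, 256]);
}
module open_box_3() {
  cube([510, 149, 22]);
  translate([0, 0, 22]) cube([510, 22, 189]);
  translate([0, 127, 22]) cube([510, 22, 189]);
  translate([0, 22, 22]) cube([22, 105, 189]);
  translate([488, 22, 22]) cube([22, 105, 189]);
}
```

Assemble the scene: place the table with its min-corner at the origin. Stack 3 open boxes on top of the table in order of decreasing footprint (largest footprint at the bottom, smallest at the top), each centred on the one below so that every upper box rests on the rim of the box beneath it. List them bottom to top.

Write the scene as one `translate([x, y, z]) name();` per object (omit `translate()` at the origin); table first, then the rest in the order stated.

table();
translate([210, 203, 700]) open_box();
translate([216, 204, 776]) open_box_2();
translate([226, 208, 1054]) open_box_3();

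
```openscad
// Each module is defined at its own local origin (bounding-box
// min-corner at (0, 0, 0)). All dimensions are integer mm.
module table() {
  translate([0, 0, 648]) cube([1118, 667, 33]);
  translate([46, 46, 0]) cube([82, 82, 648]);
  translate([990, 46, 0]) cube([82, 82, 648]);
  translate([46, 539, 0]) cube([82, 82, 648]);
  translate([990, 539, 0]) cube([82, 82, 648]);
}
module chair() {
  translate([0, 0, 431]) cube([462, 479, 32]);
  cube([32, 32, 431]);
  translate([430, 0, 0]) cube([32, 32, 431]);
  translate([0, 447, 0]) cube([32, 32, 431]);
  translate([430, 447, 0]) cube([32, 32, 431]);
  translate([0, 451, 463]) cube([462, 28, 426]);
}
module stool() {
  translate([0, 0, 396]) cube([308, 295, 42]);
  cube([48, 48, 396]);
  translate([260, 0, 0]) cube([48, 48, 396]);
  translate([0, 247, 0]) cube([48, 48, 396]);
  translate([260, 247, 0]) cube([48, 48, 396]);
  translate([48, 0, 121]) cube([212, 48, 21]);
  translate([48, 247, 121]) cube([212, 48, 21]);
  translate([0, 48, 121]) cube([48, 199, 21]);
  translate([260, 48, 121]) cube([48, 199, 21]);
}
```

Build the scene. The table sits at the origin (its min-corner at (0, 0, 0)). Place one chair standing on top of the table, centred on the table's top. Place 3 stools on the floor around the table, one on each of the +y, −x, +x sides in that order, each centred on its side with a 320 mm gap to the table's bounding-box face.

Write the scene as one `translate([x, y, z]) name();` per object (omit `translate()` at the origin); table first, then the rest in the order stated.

table();
translate([328, 94, 681]) chair();
translate([405, 987, 0]) stool();
translate([-628, 186, 0]) stool();
translate([1438, 186, 0]) stool();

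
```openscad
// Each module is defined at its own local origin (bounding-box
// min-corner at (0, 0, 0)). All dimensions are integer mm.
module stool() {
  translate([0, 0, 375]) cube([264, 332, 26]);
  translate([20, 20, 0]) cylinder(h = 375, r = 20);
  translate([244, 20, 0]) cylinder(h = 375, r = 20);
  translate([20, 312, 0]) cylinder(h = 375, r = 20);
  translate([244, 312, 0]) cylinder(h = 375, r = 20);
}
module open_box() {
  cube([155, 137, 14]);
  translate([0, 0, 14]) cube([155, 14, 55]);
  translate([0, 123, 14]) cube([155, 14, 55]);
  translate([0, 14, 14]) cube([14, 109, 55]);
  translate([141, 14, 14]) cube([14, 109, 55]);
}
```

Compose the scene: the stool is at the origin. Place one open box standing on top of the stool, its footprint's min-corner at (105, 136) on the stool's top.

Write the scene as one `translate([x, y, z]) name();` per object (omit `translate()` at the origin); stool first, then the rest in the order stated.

stool();
translate([105, 136, 401]) open_box();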